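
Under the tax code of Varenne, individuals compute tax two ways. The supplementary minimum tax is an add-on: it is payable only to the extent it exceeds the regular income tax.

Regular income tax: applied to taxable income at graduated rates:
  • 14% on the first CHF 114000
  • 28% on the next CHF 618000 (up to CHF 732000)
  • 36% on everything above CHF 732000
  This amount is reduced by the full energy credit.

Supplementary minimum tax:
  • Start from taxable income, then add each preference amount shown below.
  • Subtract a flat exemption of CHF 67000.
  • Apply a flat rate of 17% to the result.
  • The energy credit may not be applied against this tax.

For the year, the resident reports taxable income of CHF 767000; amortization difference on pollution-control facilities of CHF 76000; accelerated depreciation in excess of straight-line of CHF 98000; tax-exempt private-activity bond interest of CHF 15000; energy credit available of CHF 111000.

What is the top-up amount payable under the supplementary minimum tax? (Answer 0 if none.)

CHF 60530

Regular income tax:
  CHF 114000 × 14% = CHF 15960
  CHF 618000 × 28% = CHF 173040
  CHF 35000 × 36% = CHF 12600
  → CHF 201600
  Less energy credit CHF 111000 → CHF 90600

Supplementary minimum tax:
  Adjusted income: CHF 767000 + CHF 76000 + CHF 98000 + CHF 15000 = CHF 956000
  Less exemption CHF 67000 → base CHF 889000
  CHF 889000 × 17% = CHF 151130

Excess of supplementary minimum tax over regular income tax: CHF 151130 − CHF 90600 = CHF 60530.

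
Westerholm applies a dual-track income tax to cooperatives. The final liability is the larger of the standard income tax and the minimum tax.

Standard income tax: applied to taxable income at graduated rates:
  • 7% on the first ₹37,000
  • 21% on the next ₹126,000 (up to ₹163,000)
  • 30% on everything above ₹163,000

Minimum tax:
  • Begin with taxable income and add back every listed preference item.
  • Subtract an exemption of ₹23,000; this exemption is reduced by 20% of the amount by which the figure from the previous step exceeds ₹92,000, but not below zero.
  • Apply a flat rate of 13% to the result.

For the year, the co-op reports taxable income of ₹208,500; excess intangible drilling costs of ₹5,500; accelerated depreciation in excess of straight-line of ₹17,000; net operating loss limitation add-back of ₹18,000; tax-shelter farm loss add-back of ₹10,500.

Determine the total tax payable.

₹42,700

Minimum tax:
  Adjusted income: ₹208,500 + ₹5,500 + ₹17,000 + ₹18,000 + ₹10,500 = ₹259,500
  Exemption: 20% × (₹259,500 − ₹92,000) = ₹33,500 ≥ ₹23,000, so the exemption is fully phased out
  Base: ₹259,500 − ₹0 = ₹259,500
  ₹259,500 × 13% = ₹33,735

Standard income tax:
  ₹37,000 × 7% = ₹2,590
  ₹126,000 × 21% = ₹26,460
  ₹45,500 × 30% = ₹13,650
  → ₹42,700

₹42,700 > ₹33,735, so the standard income tax governs.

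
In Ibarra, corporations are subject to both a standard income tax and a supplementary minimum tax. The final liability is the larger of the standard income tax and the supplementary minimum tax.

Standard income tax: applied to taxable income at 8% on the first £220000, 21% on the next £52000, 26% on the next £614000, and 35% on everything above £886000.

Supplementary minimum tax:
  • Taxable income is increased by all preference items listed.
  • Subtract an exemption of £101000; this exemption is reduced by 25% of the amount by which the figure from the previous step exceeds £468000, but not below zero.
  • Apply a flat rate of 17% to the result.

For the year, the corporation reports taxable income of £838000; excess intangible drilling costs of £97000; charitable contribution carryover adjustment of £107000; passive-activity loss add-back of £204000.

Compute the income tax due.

Standard income tax:
  £220000 × 8% = £17600
  £52000 × 21% = £10920
  £566000 × 26% = £147160
  → £175680

Supplementary minimum tax:
  Adjusted income: £838000 + £97000 + £107000 + £204000 = £1246000
  Exemption: 25% × (£1246000 − £468000) = £194500 ≥ £101000, so the exemption is fully phased out
  Base: £1246000 − £0 = £1246000
  £1246000 × 17% = £211820

£211820 > £175680, so the supplementary minimum tax is the binding amount.

£211820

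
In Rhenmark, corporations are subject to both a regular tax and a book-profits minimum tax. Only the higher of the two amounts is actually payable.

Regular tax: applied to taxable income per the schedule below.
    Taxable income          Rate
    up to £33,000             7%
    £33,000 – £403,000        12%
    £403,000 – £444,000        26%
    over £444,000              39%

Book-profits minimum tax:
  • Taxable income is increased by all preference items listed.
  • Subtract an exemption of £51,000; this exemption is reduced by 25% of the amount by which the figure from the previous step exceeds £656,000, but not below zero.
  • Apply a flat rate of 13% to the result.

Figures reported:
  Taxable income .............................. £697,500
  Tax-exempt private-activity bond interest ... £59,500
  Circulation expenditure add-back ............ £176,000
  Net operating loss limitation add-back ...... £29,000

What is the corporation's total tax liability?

Regular tax:
  £33,000 × 7% = £2,310
  £370,000 × 12% = £44,400
  £41,000 × 26% = £10,660
  £253,500 × 39% = £98,865
  → £156,235

Book-profits minimum tax:
  Adjusted income: £697,500 + £59,500 + £176,000 + £29,000 = £962,000
  Exemption: 25% × (£962,000 − £656,000) = £76,500 ≥ £51,000, so the exemption is fully phased out
  Base: £962,000 − £0 = £962,000
  £962,000 × 13% = £125,060

£156,235 > £125,060, so the regular tax governs.

£156,235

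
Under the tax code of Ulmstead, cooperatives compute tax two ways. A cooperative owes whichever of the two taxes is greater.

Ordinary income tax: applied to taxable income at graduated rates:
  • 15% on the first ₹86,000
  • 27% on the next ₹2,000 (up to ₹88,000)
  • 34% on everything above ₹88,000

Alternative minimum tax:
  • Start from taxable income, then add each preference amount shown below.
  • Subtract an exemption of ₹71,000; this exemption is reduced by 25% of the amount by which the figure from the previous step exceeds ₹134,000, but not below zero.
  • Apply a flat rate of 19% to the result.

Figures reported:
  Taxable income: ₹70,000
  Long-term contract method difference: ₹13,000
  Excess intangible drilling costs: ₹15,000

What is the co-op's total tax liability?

₹10,500

Ordinary income tax:
  ₹70,000 × 15% = ₹10,500

Alternative minimum tax:
  Adjusted income: ₹70,000 + ₹13,000 + ₹15,000 = ₹98,000
  Exemption: ₹98,000 ≤ ₹134,000, so full ₹71,000 applies
  Base: ₹98,000 − ₹71,000 = ₹27,000
  ₹27,000 × 19% = ₹5,130

₹10,500 > ₹5,130, so the ordinary income tax governs.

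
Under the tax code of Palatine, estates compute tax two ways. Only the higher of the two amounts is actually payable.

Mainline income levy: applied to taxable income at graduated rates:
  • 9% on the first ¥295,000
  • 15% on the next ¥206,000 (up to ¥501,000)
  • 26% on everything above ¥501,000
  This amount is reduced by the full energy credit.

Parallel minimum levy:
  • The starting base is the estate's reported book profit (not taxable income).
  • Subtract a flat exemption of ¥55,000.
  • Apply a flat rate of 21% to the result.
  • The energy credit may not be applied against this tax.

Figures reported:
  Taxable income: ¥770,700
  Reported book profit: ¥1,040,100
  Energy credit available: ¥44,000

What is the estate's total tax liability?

Parallel minimum levy:
  Base (reported book profit): ¥1,040,100
  Less exemption ¥55,000 → base ¥985,100
  ¥985,100 × 21% = ¥206,871

Mainline income levy:
  ¥295,000 × 9% = ¥26,550
  ¥206,000 × 15% = ¥30,900
  ¥269,700 × 26% = ¥70,122
  → ¥127,572
  Less energy credit ¥44,000 → ¥83,572

¥206,871 > ¥83,572, so the parallel minimum levy is the binding amount.

¥206,871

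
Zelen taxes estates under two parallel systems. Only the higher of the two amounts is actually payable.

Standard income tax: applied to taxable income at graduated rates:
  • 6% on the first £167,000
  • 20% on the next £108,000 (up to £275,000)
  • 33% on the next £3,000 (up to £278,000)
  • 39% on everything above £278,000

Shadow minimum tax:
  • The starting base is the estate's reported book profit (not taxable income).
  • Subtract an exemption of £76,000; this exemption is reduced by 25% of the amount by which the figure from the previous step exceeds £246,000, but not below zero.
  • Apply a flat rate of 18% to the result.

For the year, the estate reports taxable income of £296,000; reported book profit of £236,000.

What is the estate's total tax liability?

Shadow minimum tax:
  Base (reported book profit): £236,000
  Exemption: £236,000 ≤ £246,000, so full £76,000 applies
  Base: £236,000 − £76,000 = £160,000
  £160,000 × 18% = £28,800

Standard income tax:
  £167,000 × 6% = £10,020
  £108,000 × 20% = £21,600
  £3,000 × 33% = £990
  £18,000 × 39% = £7,020
  → £39,630

£39,630 > £28,800, so the standard income tax governs.

£39,630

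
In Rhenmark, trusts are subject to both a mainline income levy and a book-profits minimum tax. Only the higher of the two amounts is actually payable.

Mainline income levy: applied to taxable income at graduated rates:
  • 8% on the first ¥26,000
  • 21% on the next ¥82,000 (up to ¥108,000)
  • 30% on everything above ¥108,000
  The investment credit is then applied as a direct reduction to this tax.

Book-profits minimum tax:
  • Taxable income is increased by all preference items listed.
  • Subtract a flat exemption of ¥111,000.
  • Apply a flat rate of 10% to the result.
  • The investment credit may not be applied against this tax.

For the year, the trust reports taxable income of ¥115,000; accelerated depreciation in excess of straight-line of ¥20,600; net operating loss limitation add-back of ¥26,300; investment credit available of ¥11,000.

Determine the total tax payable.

Book-profits minimum tax:
  Adjusted income: ¥115,000 + ¥20,600 + ¥26,300 = ¥161,900
  Less exemption ¥111,000 → base ¥50,900
  ¥50,900 × 10% = ¥5,090

Mainline income levy:
  ¥26,000 × 8% = ¥2,080
  ¥82,000 × 21% = ¥17,220
  ¥7,000 × 30% = ¥2,100
  → ¥21,400
  Less investment credit ¥11,000 → ¥10,400

¥10,400 > ¥5,090, so the mainline income levy governs.

¥10,400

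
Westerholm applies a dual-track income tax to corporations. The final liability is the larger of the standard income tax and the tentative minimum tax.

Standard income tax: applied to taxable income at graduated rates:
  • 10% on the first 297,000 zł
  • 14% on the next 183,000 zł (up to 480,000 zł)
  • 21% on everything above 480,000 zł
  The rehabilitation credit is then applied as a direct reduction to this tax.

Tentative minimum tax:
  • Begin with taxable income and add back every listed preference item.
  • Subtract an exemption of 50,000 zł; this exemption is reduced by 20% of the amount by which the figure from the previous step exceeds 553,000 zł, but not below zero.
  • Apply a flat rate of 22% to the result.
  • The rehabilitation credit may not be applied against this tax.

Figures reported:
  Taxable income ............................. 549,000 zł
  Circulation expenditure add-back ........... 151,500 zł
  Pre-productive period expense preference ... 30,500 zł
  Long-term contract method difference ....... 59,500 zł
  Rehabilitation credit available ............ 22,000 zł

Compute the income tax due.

Tentative minimum tax:
  Adjusted income: 549,000 zł + 151,500 zł + 30,500 zł + 59,500 zł = 790,500 zł
  Exemption: 50,000 zł − 20% × (790,500 zł − 553,000 zł) = 50,000 zł − 47,500 zł = 2,500 zł
  Base: 790,500 zł − 2,500 zł = 788,000 zł
  788,000 zł × 22% = 173,360 zł

Standard income tax:
  297,000 zł × 10% = 29,700 zł
  183,000 zł × 14% = 25,620 zł
  69,000 zł × 21% = 14,490 zł
  → 69,810 zł
  Less rehabilitation credit 22,000 zł → 47,810 zł

173,360 zł > 47,810 zł, so the tentative minimum tax is the binding amount.

173,360 zł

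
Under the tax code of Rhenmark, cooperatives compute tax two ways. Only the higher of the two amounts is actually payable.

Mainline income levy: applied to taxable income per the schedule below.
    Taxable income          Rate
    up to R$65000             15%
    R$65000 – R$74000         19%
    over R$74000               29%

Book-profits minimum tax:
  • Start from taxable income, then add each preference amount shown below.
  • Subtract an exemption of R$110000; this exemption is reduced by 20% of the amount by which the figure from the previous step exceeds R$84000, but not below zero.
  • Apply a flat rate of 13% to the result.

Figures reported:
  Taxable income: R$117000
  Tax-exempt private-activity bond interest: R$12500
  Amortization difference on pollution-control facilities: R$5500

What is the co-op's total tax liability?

R$23930

Mainline income levy:
  R$65000 × 15% = R$9750
  R$9000 × 19% = R$1710
  R$43000 × 29% = R$12470
  → R$23930

Book-profits minimum tax:
  Adjusted income: R$117000 + R$12500 + R$5500 = R$135000
  Exemption: R$110000 − 20% × (R$135000 − R$84000) = R$110000 − R$10200 = R$99800
  Base: R$135000 − R$99800 = R$35200
  R$35200 × 13% = R$4576

R$23930 > R$4576, so the mainline income levy governs.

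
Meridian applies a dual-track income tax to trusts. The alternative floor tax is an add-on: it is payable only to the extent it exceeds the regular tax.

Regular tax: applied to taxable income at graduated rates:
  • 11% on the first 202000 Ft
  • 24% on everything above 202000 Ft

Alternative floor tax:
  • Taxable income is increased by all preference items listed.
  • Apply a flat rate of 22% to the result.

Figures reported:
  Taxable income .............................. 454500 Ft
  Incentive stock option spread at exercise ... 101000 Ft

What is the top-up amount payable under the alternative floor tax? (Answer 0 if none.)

Alternative floor tax:
  Adjusted income: 454500 Ft + 101000 Ft = 555500 Ft
  555500 Ft × 22% = 122210 Ft

Regular tax:
  202000 Ft × 11% = 22220 Ft
  252500 Ft × 24% = 60600 Ft
  → 82820 Ft

Excess of alternative floor tax over regular tax: 122210 Ft − 82820 Ft = 39390 Ft.

39390 Ft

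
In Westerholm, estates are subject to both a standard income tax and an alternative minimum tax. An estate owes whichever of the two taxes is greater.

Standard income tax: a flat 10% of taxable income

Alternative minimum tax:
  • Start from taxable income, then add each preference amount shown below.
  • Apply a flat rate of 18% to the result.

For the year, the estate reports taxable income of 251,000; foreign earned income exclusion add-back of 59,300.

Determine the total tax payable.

Alternative minimum tax:
  Adjusted income: 251,000 + 59,300 = 310,300
  310,300 × 18% = 55,854

Standard income tax:
  251,000 × 10% = 25,100

55,854 > 25,100, so the alternative minimum tax is the binding amount.

55,854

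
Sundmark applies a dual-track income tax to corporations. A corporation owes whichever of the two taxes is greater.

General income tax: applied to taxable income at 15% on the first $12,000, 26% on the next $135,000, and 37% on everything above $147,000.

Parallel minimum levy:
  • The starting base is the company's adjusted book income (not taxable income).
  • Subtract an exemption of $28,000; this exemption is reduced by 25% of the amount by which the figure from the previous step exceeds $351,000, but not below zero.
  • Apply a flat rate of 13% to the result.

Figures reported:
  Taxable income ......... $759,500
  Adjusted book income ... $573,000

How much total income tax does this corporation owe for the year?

$263,525

Parallel minimum levy:
  Base (adjusted book income): $573,000
  Exemption: 25% × ($573,000 − $351,000) = $55,500 ≥ $28,000, so the exemption is fully phased out
  Base: $573,000 − $0 = $573,000
  $573,000 × 13% = $74,490

General income tax:
  $12,000 × 15% = $1,800
  $135,000 × 26% = $35,100
  $612,500 × 37% = $226,625
  → $263,525

$263,525 > $74,490, so the general income tax governs.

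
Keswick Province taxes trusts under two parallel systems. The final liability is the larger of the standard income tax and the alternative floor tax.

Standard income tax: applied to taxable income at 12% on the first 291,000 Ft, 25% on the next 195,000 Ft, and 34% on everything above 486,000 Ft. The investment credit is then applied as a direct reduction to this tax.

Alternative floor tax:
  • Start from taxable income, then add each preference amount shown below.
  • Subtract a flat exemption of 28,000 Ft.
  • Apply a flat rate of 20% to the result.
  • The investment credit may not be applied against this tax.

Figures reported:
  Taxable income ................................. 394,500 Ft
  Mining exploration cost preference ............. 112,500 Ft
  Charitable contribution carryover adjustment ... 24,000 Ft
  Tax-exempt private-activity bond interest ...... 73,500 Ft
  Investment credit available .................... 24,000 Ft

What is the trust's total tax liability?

115,300 Ft

Standard income tax:
  291,000 Ft × 12% = 34,920 Ft
  103,500 Ft × 25% = 25,875 Ft
  → 60,795 Ft
  Less investment credit 24,000 Ft → 36,795 Ft

Alternative floor tax:
  Adjusted income: 394,500 Ft + 112,500 Ft + 24,000 Ft + 73,500 Ft = 604,500 Ft
  Less exemption 28,000 Ft → base 576,500 Ft
  576,500 Ft × 20% = 115,300 Ft

115,300 Ft > 36,795 Ft, so the alternative floor tax is the binding amount.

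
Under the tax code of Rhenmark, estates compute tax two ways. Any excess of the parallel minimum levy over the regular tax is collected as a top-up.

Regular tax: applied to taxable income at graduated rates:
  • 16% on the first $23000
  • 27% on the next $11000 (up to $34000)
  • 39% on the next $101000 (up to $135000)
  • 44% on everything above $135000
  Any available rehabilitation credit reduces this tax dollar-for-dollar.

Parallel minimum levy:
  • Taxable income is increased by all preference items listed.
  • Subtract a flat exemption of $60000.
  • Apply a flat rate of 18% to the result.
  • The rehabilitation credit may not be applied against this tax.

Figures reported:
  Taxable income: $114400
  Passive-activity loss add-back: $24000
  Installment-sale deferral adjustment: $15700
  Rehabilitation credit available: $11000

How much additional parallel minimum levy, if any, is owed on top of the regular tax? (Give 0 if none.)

$0

Parallel minimum levy:
  Adjusted income: $114400 + $24000 + $15700 = $154100
  Less exemption $60000 → base $94100
  $94100 × 18% = $16938

Regular tax:
  $23000 × 16% = $3680
  $11000 × 27% = $2970
  $80400 × 39% = $31356
  → $38006
  Less rehabilitation credit $11000 → $27006

$16938 ≤ $27006, so no add-on is due.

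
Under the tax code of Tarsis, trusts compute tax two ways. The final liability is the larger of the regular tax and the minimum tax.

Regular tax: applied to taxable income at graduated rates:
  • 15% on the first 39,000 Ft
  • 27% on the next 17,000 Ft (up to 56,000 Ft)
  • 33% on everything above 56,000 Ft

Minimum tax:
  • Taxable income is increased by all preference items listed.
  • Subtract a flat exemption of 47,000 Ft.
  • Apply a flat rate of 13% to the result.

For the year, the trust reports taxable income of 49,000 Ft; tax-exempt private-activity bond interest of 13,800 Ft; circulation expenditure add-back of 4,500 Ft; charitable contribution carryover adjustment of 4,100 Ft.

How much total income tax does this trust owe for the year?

8,550 Ft

Minimum tax:
  Adjusted income: 49,000 Ft + 13,800 Ft + 4,500 Ft + 4,100 Ft = 71,400 Ft
  Less exemption 47,000 Ft → base 24,400 Ft
  24,400 Ft × 13% = 3,172 Ft

Regular tax:
  39,000 Ft × 15% = 5,850 Ft
  10,000 Ft × 27% = 2,700 Ft
  → 8,550 Ft

8,550 Ft > 3,172 Ft, so the regular tax governs.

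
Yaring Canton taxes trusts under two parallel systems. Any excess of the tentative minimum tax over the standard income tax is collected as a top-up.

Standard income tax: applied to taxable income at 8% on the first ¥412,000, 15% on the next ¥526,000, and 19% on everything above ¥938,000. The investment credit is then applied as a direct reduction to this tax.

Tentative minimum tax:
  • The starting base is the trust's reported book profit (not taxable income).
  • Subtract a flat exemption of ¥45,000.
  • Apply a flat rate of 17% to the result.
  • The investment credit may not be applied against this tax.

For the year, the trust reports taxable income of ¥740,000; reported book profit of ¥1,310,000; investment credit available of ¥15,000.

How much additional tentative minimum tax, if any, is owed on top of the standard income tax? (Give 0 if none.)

Tentative minimum tax:
  Base (reported book profit): ¥1,310,000
  Less exemption ¥45,000 → base ¥1,265,000
  ¥1,265,000 × 17% = ¥215,050

Standard income tax:
  ¥412,000 × 8% = ¥32,960
  ¥328,000 × 15% = ¥49,200
  → ¥82,160
  Less investment credit ¥15,000 → ¥67,160

Excess of tentative minimum tax over standard income tax: ¥215,050 − ¥67,160 = ¥147,890.

¥147,890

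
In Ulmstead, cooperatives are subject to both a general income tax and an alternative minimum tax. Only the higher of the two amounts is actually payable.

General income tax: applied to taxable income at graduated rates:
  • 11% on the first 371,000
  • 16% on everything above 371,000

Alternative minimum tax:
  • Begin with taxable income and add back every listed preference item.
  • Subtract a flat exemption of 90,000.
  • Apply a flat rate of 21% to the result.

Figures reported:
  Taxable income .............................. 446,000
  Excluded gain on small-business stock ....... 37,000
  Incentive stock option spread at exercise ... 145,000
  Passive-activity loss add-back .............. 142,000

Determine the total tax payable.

Alternative minimum tax:
  Adjusted income: 446,000 + 37,000 + 145,000 + 142,000 = 770,000
  Less exemption 90,000 → base 680,000
  680,000 × 21% = 142,800

General income tax:
  371,000 × 11% = 40,810
  75,000 × 16% = 12,000
  → 52,810

142,800 > 52,810, so the alternative minimum tax is the binding amount.

142,800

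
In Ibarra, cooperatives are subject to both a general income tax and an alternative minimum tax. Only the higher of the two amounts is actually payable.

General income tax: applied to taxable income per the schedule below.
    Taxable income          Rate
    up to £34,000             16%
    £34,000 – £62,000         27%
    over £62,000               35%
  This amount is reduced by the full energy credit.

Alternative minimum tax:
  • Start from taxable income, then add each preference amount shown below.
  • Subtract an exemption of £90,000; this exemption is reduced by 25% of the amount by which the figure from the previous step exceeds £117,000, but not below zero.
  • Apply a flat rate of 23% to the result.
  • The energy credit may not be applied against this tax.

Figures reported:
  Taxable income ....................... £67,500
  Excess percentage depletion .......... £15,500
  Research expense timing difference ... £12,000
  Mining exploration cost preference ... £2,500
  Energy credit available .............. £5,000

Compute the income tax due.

£9,925

General income tax:
  £34,000 × 16% = £5,440
  £28,000 × 27% = £7,560
  £5,500 × 35% = £1,925
  → £14,925
  Less energy credit £5,000 → £9,925

Alternative minimum tax:
  Adjusted income: £67,500 + £15,500 + £12,000 + £2,500 = £97,500
  Exemption: £97,500 ≤ £117,000, so full £90,000 applies
  Base: £97,500 − £90,000 = £7,500
  £7,500 × 23% = £1,725

£9,925 > £1,725, so the general income tax governs.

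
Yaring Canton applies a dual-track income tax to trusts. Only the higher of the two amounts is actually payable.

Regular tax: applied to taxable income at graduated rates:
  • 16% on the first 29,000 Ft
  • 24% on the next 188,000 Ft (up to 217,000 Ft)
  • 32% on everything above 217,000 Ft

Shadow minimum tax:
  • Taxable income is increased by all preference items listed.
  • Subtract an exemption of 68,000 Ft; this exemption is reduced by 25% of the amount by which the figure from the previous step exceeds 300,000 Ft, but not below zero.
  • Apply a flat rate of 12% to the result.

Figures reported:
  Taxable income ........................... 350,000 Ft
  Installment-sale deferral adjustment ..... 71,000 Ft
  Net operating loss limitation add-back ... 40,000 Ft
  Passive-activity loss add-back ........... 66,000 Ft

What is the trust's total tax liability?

Shadow minimum tax:
  Adjusted income: 350,000 Ft + 71,000 Ft + 40,000 Ft + 66,000 Ft = 527,000 Ft
  Exemption: 68,000 Ft − 25% × (527,000 Ft − 300,000 Ft) = 68,000 Ft − 56,750 Ft = 11,250 Ft
  Base: 527,000 Ft − 11,250 Ft = 515,750 Ft
  515,750 Ft × 12% = 61,890 Ft

Regular tax:
  29,000 Ft × 16% = 4,640 Ft
  188,000 Ft × 24% = 45,120 Ft
  133,000 Ft × 32% = 42,560 Ft
  → 92,320 Ft

92,320 Ft > 61,890 Ft, so the regular tax governs.

92,320 Ft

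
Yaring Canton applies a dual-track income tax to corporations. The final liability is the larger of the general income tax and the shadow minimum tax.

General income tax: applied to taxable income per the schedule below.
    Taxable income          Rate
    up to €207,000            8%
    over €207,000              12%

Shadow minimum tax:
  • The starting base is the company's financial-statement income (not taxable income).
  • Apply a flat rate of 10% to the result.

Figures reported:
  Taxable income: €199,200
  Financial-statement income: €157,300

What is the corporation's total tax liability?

Shadow minimum tax:
  Base (financial-statement income): €157,300
  €157,300 × 10% = €15,730

General income tax:
  €199,200 × 8% = €15,936

€15,936 > €15,730, so the general income tax governs.

€15,936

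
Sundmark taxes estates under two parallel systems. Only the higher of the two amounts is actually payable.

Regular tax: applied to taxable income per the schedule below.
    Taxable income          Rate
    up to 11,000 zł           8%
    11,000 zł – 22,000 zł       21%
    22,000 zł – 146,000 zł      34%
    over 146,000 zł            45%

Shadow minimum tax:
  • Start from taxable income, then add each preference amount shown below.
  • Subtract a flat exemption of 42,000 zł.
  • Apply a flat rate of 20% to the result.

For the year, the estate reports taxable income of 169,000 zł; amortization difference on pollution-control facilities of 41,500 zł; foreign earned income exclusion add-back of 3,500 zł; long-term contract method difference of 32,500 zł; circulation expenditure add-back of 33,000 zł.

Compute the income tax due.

Regular tax:
  11,000 zł × 8% = 880 zł
  11,000 zł × 21% = 2,310 zł
  124,000 zł × 34% = 42,160 zł
  23,000 zł × 45% = 10,350 zł
  → 55,700 zł

Shadow minimum tax:
  Adjusted income: 169,000 zł + 41,500 zł + 3,500 zł + 32,500 zł + 33,000 zł = 279,500 zł
  Less exemption 42,000 zł → base 237,500 zł
  237,500 zł × 20% = 47,500 zł

55,700 zł > 47,500 zł, so the regular tax governs.

55,700 zł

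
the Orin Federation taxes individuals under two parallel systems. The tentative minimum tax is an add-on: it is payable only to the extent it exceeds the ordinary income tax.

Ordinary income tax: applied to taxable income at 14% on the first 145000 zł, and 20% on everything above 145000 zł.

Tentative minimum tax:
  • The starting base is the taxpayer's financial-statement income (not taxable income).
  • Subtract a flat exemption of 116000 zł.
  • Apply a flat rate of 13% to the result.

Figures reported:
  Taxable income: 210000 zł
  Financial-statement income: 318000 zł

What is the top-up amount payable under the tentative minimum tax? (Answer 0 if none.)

Ordinary income tax:
  145000 zł × 14% = 20300 zł
  65000 zł × 20% = 13000 zł
  → 33300 zł

Tentative minimum tax:
  Base (financial-statement income): 318000 zł
  Less exemption 116000 zł → base 202000 zł
  202000 zł × 13% = 26260 zł

26260 zł ≤ 33300 zł, so no add-on is due.

0 zł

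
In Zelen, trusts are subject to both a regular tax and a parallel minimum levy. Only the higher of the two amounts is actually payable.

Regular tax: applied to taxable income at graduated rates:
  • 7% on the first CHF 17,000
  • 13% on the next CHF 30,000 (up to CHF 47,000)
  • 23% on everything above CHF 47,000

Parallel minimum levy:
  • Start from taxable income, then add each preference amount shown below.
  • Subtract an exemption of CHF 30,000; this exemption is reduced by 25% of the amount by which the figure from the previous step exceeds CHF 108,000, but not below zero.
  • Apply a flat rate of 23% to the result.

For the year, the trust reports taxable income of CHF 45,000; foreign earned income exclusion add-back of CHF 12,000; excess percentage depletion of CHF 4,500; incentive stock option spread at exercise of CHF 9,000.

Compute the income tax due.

CHF 9,315

Regular tax:
  CHF 17,000 × 7% = CHF 1,190
  CHF 28,000 × 13% = CHF 3,640
  → CHF 4,830

Parallel minimum levy:
  Adjusted income: CHF 45,000 + CHF 12,000 + CHF 4,500 + CHF 9,000 = CHF 70,500
  Exemption: CHF 70,500 ≤ CHF 108,000, so full CHF 30,000 applies
  Base: CHF 70,500 − CHF 30,000 = CHF 40,500
  CHF 40,500 × 23% = CHF 9,315

CHF 9,315 > CHF 4,830, so the parallel minimum levy is the binding amount.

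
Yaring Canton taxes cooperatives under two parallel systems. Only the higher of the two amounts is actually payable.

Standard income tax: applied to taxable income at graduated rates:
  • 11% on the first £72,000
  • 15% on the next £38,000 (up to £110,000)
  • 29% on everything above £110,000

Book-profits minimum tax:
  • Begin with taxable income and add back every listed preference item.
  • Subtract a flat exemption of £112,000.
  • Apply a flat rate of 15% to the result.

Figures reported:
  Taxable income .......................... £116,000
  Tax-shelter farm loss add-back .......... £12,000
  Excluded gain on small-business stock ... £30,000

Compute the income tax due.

£15,360

Book-profits minimum tax:
  Adjusted income: £116,000 + £12,000 + £30,000 = £158,000
  Less exemption £112,000 → base £46,000
  £46,000 × 15% = £6,900

Standard income tax:
  £72,000 × 11% = £7,920
  £38,000 × 15% = £5,700
  £6,000 × 29% = £1,740
  → £15,360

£15,360 > £6,900, so the standard income tax governs.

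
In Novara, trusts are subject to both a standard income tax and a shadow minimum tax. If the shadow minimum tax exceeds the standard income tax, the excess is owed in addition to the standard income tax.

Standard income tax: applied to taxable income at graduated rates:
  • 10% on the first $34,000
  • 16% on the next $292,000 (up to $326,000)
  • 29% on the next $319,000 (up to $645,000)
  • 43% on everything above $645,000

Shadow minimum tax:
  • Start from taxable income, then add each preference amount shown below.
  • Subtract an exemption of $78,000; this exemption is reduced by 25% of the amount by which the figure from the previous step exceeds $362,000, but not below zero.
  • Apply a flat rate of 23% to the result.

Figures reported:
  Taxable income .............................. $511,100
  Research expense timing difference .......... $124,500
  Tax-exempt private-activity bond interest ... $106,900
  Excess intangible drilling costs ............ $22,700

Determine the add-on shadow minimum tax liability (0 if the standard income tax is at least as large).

Shadow minimum tax:
  Adjusted income: $511,100 + $124,500 + $106,900 + $22,700 = $765,200
  Exemption: 25% × ($765,200 − $362,000) = $100,800 ≥ $78,000, so the exemption is fully phased out
  Base: $765,200 − $0 = $765,200
  $765,200 × 23% = $175,996

Standard income tax:
  $34,000 × 10% = $3,400
  $292,000 × 16% = $46,720
  $185,100 × 29% = $53,679
  → $103,799

Excess of shadow minimum tax over standard income tax: $175,996 − $103,799 = $72,197.

$72,197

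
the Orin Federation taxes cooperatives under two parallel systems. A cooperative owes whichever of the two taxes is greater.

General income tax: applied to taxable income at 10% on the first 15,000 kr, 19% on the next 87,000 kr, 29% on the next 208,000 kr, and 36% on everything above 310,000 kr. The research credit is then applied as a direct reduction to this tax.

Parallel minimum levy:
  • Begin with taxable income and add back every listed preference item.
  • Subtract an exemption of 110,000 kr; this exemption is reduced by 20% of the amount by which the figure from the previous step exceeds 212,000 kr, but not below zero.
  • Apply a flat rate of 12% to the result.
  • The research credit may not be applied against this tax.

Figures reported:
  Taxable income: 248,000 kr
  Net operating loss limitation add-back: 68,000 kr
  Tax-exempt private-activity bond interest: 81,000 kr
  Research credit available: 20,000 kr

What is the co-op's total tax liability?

Parallel minimum levy:
  Adjusted income: 248,000 kr + 68,000 kr + 81,000 kr = 397,000 kr
  Exemption: 110,000 kr − 20% × (397,000 kr − 212,000 kr) = 110,000 kr − 37,000 kr = 73,000 kr
  Base: 397,000 kr − 73,000 kr = 324,000 kr
  324,000 kr × 12% = 38,880 kr

General income tax:
  15,000 kr × 10% = 1,500 kr
  87,000 kr × 19% = 16,530 kr
  146,000 kr × 29% = 42,340 kr
  → 60,370 kr
  Less research credit 20,000 kr → 40,370 kr

40,370 kr > 38,880 kr, so the general income tax governs.

40,370 kr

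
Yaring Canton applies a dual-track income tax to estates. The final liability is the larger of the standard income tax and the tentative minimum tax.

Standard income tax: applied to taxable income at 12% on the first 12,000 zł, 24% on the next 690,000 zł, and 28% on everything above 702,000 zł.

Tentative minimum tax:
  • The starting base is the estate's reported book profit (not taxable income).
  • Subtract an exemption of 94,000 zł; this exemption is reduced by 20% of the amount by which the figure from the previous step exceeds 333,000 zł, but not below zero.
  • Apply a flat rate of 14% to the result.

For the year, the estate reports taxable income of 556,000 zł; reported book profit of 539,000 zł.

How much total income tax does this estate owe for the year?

Tentative minimum tax:
  Base (reported book profit): 539,000 zł
  Exemption: 94,000 zł − 20% × (539,000 zł − 333,000 zł) = 94,000 zł − 41,200 zł = 52,800 zł
  Base: 539,000 zł − 52,800 zł = 486,200 zł
  486,200 zł × 14% = 68,068 zł

Standard income tax:
  12,000 zł × 12% = 1,440 zł
  544,000 zł × 24% = 130,560 zł
  → 132,000 zł

132,000 zł > 68,068 zł, so the standard income tax governs.

132,000 zł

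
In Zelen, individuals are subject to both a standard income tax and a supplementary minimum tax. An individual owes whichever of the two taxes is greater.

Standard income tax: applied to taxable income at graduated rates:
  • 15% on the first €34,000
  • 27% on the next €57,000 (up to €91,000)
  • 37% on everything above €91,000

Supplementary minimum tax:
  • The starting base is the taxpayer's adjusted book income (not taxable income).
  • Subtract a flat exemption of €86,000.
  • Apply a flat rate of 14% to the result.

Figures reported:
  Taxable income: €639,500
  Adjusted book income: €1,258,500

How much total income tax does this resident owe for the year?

€223,435

Standard income tax:
  €34,000 × 15% = €5,100
  €57,000 × 27% = €15,390
  €548,500 × 37% = €202,945
  → €223,435

Supplementary minimum tax:
  Base (adjusted book income): €1,258,500
  Less exemption €86,000 → base €1,172,500
  €1,172,500 × 14% = €164,150

€223,435 > €164,150, so the standard income tax governs.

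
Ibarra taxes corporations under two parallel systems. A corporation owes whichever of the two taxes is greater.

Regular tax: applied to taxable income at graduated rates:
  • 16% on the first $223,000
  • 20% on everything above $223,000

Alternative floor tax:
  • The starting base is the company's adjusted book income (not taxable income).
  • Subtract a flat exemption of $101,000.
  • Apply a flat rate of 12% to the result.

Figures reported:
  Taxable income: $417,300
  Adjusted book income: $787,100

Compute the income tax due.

$82,332

Regular tax:
  $223,000 × 16% = $35,680
  $194,300 × 20% = $38,860
  → $74,540

Alternative floor tax:
  Base (adjusted book income): $787,100
  Less exemption $101,000 → base $686,100
  $686,100 × 12% = $82,332

$82,332 > $74,540, so the alternative floor tax is the binding amount.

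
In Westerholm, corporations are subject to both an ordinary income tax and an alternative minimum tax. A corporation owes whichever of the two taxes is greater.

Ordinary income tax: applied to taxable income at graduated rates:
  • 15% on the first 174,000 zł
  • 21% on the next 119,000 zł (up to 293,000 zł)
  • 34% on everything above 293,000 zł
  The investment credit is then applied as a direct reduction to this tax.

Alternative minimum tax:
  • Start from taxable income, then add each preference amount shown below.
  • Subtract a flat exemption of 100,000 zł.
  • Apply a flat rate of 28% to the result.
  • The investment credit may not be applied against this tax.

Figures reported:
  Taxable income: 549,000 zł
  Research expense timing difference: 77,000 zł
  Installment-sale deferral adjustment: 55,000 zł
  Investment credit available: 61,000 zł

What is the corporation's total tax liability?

162,680 zł

Ordinary income tax:
  174,000 zł × 15% = 26,100 zł
  119,000 zł × 21% = 24,990 zł
  256,000 zł × 34% = 87,040 zł
  → 138,130 zł
  Less investment credit 61,000 zł → 77,130 zł

Alternative minimum tax:
  Adjusted income: 549,000 zł + 77,000 zł + 55,000 zł = 681,000 zł
  Less exemption 100,000 zł → base 581,000 zł
  581,000 zł × 28% = 162,680 zł

162,680 zł > 77,130 zł, so the alternative minimum tax is the binding amount.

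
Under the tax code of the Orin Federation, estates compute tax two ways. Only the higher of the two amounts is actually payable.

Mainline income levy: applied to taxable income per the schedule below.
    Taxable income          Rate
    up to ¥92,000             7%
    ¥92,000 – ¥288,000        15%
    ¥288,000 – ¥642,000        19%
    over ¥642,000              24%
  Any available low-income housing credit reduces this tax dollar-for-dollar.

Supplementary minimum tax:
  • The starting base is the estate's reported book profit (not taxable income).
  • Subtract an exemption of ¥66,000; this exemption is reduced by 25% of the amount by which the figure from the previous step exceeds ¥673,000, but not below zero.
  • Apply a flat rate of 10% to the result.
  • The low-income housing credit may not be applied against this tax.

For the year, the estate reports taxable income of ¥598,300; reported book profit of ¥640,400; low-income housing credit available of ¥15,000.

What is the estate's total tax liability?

¥79,797

Supplementary minimum tax:
  Base (reported book profit): ¥640,400
  Exemption: ¥640,400 ≤ ¥673,000, so full ¥66,000 applies
  Base: ¥640,400 − ¥66,000 = ¥574,400
  ¥574,400 × 10% = ¥57,440

Mainline income levy:
  ¥92,000 × 7% = ¥6,440
  ¥196,000 × 15% = ¥29,400
  ¥310,300 × 19% = ¥58,957
  → ¥94,797
  Less low-income housing credit ¥15,000 → ¥79,797

¥79,797 > ¥57,440, so the mainline income levy governs.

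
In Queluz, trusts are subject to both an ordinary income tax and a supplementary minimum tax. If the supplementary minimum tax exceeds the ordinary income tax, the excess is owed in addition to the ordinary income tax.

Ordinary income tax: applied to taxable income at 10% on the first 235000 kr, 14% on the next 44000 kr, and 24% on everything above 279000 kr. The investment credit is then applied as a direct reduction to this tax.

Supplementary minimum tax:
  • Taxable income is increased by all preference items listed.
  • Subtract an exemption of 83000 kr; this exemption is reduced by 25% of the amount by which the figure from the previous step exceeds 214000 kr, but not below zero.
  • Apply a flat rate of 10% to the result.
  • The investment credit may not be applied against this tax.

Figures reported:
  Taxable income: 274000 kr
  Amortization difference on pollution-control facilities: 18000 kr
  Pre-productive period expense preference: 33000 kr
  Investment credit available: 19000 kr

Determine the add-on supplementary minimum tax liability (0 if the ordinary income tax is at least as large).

Supplementary minimum tax:
  Adjusted income: 274000 kr + 18000 kr + 33000 kr = 325000 kr
  Exemption: 83000 kr − 25% × (325000 kr − 214000 kr) = 83000 kr − 27750 kr = 55250 kr
  Base: 325000 kr − 55250 kr = 269750 kr
  269750 kr × 10% = 26975 kr

Ordinary income tax:
  235000 kr × 10% = 23500 kr
  39000 kr × 14% = 5460 kr
  → 28960 kr
  Less investment credit 19000 kr → 9960 kr

Excess of supplementary minimum tax over ordinary income tax: 26975 kr − 9960 kr = 17015 kr.

17015 kr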